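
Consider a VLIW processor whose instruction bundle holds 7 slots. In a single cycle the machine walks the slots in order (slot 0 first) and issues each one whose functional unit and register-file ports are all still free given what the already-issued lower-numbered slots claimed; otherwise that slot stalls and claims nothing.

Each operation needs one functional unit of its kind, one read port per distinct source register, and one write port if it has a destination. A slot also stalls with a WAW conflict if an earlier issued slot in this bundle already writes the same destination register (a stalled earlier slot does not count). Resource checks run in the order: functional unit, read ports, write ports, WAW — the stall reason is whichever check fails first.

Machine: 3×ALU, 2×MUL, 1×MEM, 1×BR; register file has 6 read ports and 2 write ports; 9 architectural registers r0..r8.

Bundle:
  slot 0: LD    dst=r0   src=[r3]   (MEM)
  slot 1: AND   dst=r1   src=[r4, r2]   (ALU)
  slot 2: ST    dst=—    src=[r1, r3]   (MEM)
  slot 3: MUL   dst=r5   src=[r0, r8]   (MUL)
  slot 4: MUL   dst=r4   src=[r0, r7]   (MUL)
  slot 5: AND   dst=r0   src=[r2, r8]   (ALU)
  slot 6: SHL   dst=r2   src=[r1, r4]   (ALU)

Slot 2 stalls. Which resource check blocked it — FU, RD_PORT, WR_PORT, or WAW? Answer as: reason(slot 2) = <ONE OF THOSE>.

reason(slot 2) = FU

#0 MEM src=r3 dispatched  <A:3 Mu:2 Ld:0 B:1 rd:5 wr:1>
#1 ALU src=r4,r2 dispatched  <A:2 Mu:2 Ld:0 B:1 rd:3 wr:0>
#2 MEM src=r1,r3 held:FU  <A:2 Mu:2 Ld:0 B:1 rd:3 wr:0>
#3 MUL src=r0,r8 held:WR_PORT  <A:2 Mu:2 Ld:0 B:1 rd:3 wr:0>
#4 MUL src=r0,r7 held:WR_PORT  <A:2 Mu:2 Ld:0 B:1 rd:3 wr:0>
#5 ALU src=r2,r8 held:WR_PORT  <A:2 Mu:2 Ld:0 B:1 rd:3 wr:0>
#6 ALU src=r1,r4 held:WR_PORT  <A:2 Mu:2 Ld:0 B:1 rd:3 wr:0>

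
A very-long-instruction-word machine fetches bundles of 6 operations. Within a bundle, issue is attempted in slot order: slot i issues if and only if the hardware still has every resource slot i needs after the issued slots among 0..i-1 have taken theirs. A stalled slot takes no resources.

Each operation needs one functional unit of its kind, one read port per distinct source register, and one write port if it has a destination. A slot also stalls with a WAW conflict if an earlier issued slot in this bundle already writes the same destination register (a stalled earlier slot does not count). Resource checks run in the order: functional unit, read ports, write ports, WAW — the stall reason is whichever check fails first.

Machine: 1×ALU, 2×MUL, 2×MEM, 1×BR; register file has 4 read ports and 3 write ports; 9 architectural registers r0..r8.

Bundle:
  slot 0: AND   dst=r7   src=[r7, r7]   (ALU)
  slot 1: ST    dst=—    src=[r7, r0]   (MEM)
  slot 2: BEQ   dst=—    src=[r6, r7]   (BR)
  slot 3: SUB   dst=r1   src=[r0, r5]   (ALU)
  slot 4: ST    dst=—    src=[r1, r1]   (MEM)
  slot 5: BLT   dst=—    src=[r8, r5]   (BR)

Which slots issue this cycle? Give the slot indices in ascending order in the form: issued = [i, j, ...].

issued = [0, 1, 4]

  0. ALU→r7 ⇒ go  {0A/2Mu/2Ld/1B | 3r 2w}
  1. MEM ⇒ go  {0A/2Mu/1Ld/1B | 1r 2w}
  2. BR ⇒ no(RD_PORT)  {0A/2Mu/1Ld/1B | 1r 2w}
  3. ALU→r1 ⇒ no(FU)  {0A/2Mu/1Ld/1B | 1r 2w}
  4. MEM ⇒ go  {0A/2Mu/0Ld/1B | 0r 2w}
  5. BR ⇒ no(RD_PORT)  {0A/2Mu/0Ld/1B | 0r 2w}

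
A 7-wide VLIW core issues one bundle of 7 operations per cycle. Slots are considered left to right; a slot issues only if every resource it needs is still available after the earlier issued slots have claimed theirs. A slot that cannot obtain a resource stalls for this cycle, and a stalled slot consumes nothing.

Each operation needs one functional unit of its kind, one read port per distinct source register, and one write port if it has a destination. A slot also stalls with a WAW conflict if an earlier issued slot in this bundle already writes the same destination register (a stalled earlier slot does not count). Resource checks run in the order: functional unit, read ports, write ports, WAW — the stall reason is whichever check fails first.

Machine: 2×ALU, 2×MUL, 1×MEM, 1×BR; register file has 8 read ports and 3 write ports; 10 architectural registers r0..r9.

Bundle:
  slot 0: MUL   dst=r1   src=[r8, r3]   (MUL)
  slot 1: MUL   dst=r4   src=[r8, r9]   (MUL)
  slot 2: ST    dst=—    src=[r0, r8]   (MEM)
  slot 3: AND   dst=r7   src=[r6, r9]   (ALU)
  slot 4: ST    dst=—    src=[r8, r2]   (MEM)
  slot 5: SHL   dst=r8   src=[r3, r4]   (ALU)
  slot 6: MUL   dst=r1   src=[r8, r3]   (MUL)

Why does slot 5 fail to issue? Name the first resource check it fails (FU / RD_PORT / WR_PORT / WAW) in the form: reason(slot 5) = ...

reason(slot 5) = RD_PORT

(0) want 1×MUL +2rd +1wr — yes → AL2|MU1|ME1|BR1|rd6|wr2
(1) want 1×MUL +2rd +1wr — yes → AL2|MU0|ME1|BR1|rd4|wr1
(2) want 1×MEM +2rd +0wr — yes → AL2|MU0|ME0|BR1|rd2|wr1
(3) want 1×ALU +2rd +1wr — yes → AL1|MU0|ME0|BR1|rd0|wr0
(4) want 1×MEM +2rd +0wr — FU → AL1|MU0|ME0|BR1|rd0|wr0
(5) want 1×ALU +2rd +1wr — RD_PORT → AL1|MU0|ME0|BR1|rd0|wr0
(6) want 1×MUL +2rd +1wr — FU → AL1|MU0|ME0|BR1|rd0|wr0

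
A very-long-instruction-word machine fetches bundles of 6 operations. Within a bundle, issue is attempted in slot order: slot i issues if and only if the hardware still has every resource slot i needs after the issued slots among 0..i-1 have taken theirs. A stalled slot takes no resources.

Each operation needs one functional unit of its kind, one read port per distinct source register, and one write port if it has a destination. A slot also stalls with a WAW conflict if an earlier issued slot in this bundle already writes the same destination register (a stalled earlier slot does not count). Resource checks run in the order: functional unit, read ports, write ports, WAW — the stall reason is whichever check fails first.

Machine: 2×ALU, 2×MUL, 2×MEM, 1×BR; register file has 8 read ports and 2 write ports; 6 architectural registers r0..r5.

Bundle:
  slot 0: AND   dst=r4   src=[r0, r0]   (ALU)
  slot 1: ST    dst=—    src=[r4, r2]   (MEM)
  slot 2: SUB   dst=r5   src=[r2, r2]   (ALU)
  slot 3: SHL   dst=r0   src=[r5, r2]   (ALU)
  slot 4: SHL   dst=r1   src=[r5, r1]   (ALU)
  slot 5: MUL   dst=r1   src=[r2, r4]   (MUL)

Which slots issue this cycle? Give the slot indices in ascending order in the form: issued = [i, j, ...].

#0 ALU src=r0,r0 dispatched  <A:1 Mu:2 Ld:2 B:1 rd:7 wr:1>
#1 MEM src=r4,r2 dispatched  <A:1 Mu:2 Ld:1 B:1 rd:5 wr:1>
#2 ALU src=r2,r2 dispatched  <A:0 Mu:2 Ld:1 B:1 rd:4 wr:0>
#3 ALU src=r5,r2 held:FU  <A:0 Mu:2 Ld:1 B:1 rd:4 wr:0>
#4 ALU src=r5,r1 held:FU  <A:0 Mu:2 Ld:1 B:1 rd:4 wr:0>
#5 MUL src=r2,r4 held:WR_PORT  <A:0 Mu:2 Ld:1 B:1 rd:4 wr:0>

issued = [0, 1, 2]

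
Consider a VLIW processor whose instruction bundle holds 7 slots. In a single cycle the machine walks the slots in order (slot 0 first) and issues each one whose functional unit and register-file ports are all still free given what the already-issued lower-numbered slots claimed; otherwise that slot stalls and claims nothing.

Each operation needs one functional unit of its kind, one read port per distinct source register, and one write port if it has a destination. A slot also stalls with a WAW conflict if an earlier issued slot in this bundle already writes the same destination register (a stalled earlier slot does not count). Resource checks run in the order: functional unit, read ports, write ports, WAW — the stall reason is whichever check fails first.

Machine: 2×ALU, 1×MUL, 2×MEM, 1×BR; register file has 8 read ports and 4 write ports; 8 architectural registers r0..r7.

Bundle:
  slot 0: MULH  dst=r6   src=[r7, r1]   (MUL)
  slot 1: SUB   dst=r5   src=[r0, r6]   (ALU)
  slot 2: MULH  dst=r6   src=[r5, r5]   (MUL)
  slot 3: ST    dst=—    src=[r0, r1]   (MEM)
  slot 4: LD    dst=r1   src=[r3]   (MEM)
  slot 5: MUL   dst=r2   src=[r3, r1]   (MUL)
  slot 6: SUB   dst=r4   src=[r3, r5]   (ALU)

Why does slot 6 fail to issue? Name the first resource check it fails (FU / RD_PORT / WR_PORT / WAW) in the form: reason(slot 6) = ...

  0. MUL→r6 ⇒ go  {2A/0Mu/2Ld/1B | 6r 3w}
  1. ALU→r5 ⇒ go  {1A/0Mu/2Ld/1B | 4r 2w}
  2. MUL→r6 ⇒ no(FU)  {1A/0Mu/2Ld/1B | 4r 2w}
  3. MEM ⇒ go  {1A/0Mu/1Ld/1B | 2r 2w}
  4. MEM→r1 ⇒ go  {1A/0Mu/0Ld/1B | 1r 1w}
  5. MUL→r2 ⇒ no(FU)  {1A/0Mu/0Ld/1B | 1r 1w}
  6. ALU→r4 ⇒ no(RD_PORT)  {1A/0Mu/0Ld/1B | 1r 1w}

reason(slot 6) = RD_PORT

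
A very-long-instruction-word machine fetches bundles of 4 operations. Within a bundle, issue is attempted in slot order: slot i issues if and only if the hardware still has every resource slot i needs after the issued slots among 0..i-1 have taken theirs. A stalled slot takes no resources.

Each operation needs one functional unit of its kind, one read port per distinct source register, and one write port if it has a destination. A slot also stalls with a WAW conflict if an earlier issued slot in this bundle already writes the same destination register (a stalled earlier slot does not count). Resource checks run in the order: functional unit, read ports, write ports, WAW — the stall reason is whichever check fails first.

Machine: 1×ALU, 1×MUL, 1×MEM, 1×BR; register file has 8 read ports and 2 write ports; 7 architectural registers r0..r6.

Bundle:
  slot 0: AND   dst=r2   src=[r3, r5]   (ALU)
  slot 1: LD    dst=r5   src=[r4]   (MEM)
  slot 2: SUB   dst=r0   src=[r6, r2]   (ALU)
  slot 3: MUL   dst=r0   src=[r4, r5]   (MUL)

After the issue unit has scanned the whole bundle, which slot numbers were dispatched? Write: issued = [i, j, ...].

[0] ALU needs rd=2 wr=1: ok; after: ALU=0 MUL=1 MEM=1 BR=1, R=6, W=1
[1] MEM needs rd=1 wr=1: ok; after: ALU=0 MUL=1 MEM=0 BR=1, R=5, W=0
[2] ALU needs rd=2 wr=1: FU; after: ALU=0 MUL=1 MEM=0 BR=1, R=5, W=0
[3] MUL needs rd=2 wr=1: WR_PORT; after: ALU=0 MUL=1 MEM=0 BR=1, R=5, W=0

issued = [0, 1]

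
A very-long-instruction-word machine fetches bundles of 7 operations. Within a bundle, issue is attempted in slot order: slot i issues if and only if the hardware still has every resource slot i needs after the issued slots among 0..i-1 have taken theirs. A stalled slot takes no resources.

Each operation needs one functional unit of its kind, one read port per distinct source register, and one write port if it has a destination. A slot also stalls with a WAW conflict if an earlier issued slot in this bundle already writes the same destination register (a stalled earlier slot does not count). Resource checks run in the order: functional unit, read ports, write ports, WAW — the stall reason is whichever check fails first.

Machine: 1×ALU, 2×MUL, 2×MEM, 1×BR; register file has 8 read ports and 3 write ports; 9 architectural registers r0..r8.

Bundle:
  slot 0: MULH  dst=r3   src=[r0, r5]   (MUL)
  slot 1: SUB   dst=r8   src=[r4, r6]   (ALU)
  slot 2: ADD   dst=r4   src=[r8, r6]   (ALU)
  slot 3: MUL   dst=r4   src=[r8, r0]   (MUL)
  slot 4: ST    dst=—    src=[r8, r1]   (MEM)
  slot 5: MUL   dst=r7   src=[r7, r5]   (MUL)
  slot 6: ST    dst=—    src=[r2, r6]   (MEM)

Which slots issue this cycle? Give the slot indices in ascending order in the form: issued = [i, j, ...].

#0 MUL src=r0,r5 dispatched  <A:1 Mu:1 Ld:2 B:1 rd:6 wr:2>
#1 ALU src=r4,r6 dispatched  <A:0 Mu:1 Ld:2 B:1 rd:4 wr:1>
#2 ALU src=r8,r6 held:FU  <A:0 Mu:1 Ld:2 B:1 rd:4 wr:1>
#3 MUL src=r8,r0 dispatched  <A:0 Mu:0 Ld:2 B:1 rd:2 wr:0>
#4 MEM src=r8,r1 dispatched  <A:0 Mu:0 Ld:1 B:1 rd:0 wr:0>
#5 MUL src=r7,r5 held:FU  <A:0 Mu:0 Ld:1 B:1 rd:0 wr:0>
#6 MEM src=r2,r6 held:RD_PORT  <A:0 Mu:0 Ld:1 B:1 rd:0 wr:0>

issued = [0, 1, 3, 4]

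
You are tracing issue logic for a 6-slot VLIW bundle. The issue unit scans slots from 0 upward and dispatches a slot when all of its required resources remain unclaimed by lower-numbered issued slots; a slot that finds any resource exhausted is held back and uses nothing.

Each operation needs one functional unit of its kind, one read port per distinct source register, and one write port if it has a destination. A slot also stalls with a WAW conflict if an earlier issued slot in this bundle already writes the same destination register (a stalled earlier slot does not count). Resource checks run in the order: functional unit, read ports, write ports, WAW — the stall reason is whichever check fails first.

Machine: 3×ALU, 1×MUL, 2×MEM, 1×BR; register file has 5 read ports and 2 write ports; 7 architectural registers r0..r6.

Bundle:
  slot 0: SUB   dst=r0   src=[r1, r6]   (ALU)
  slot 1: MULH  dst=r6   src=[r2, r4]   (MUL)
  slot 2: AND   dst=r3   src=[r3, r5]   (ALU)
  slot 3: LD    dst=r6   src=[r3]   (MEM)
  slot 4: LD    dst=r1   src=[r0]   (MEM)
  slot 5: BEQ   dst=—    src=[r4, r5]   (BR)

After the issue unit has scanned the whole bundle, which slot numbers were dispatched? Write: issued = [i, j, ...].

slot 0 (ALU): ISSUE — free A2,Mu1,Ld2,B1 rp3 wp1
slot 1 (MUL): ISSUE — free A2,Mu0,Ld2,B1 rp1 wp0
slot 2 (ALU): stall RD_PORT — free A2,Mu0,Ld2,B1 rp1 wp0
slot 3 (MEM): stall WR_PORT — free A2,Mu0,Ld2,B1 rp1 wp0
slot 4 (MEM): stall WR_PORT — free A2,Mu0,Ld2,B1 rp1 wp0
slot 5 (BR): stall RD_PORT — free A2,Mu0,Ld2,B1 rp1 wp0

issued = [0, 1]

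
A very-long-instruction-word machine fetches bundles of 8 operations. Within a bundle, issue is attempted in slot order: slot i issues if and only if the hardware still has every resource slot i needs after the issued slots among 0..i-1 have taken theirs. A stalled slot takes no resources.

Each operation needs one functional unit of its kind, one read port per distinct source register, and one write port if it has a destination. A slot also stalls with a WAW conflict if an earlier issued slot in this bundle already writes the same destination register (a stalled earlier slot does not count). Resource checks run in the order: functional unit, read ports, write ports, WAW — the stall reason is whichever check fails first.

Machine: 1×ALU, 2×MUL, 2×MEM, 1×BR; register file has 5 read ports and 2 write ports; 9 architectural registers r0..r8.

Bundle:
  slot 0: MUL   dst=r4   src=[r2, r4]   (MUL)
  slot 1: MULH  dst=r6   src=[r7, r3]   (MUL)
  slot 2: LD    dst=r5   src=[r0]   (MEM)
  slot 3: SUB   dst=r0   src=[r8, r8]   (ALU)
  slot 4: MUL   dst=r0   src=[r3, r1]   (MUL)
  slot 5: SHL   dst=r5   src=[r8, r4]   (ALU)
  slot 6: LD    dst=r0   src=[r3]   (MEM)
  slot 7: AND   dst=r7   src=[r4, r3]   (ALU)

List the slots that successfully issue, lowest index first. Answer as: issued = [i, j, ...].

(0) want 1×MUL +2rd +1wr — yes → AL1|MU1|ME2|BR1|rd3|wr1
(1) want 1×MUL +2rd +1wr — yes → AL1|MU0|ME2|BR1|rd1|wr0
(2) want 1×MEM +1rd +1wr — WR_PORT → AL1|MU0|ME2|BR1|rd1|wr0
(3) want 1×ALU +1rd +1wr — WR_PORT → AL1|MU0|ME2|BR1|rd1|wr0
(4) want 1×MUL +2rd +1wr — FU → AL1|MU0|ME2|BR1|rd1|wr0
(5) want 1×ALU +2rd +1wr — RD_PORT → AL1|MU0|ME2|BR1|rd1|wr0
(6) want 1×MEM +1rd +1wr — WR_PORT → AL1|MU0|ME2|BR1|rd1|wr0
(7) want 1×ALU +2rd +1wr — RD_PORT → AL1|MU0|ME2|BR1|rd1|wr0

issued = [0, 1]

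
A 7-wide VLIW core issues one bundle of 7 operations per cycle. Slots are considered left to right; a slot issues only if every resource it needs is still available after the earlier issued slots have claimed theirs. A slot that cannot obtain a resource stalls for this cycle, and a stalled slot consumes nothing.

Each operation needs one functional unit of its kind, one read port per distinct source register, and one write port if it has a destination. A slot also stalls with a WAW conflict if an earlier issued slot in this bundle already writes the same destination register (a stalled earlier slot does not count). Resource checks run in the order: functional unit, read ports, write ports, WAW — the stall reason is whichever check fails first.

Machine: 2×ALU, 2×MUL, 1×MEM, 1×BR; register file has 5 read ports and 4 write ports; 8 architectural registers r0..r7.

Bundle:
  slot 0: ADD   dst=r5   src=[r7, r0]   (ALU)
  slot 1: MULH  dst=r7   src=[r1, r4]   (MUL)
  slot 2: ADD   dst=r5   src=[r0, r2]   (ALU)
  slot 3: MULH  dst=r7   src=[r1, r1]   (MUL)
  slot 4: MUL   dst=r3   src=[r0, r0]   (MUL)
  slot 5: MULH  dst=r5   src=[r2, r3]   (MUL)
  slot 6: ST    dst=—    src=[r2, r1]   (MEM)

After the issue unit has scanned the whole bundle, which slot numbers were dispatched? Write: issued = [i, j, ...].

issued = [0, 1, 4]

slot 0 (ALU): ISSUE — free A1,Mu2,Ld1,B1 rp3 wp3
slot 1 (MUL): ISSUE — free A1,Mu1,Ld1,B1 rp1 wp2
slot 2 (ALU): stall RD_PORT — free A1,Mu1,Ld1,B1 rp1 wp2
slot 3 (MUL): stall WAW — free A1,Mu1,Ld1,B1 rp1 wp2
slot 4 (MUL): ISSUE — free A1,Mu0,Ld1,B1 rp0 wp1
slot 5 (MUL): stall FU — free A1,Mu0,Ld1,B1 rp0 wp1
slot 6 (MEM): stall RD_PORT — free A1,Mu0,Ld1,B1 rp0 wp1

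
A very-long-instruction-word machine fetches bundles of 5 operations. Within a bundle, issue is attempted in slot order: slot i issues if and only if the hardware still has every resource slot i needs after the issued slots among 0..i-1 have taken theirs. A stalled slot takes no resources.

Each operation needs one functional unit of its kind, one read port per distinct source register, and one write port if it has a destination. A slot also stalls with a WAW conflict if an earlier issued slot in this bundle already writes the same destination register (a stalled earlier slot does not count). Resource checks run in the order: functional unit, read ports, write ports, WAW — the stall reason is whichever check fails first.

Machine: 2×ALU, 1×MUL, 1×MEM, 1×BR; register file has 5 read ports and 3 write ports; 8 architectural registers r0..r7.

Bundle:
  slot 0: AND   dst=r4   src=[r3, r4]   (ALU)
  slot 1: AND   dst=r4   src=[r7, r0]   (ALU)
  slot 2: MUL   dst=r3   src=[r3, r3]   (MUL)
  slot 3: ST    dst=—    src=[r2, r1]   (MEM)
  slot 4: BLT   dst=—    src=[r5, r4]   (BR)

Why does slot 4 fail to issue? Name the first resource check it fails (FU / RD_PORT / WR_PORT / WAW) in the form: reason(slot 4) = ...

reason(slot 4) = RD_PORT

[0] ALU needs rd=2 wr=1: ok; after: ALU=1 MUL=1 MEM=1 BR=1, R=3, W=2
[1] ALU needs rd=2 wr=1: WAW; after: ALU=1 MUL=1 MEM=1 BR=1, R=3, W=2
[2] MUL needs rd=1 wr=1: ok; after: ALU=1 MUL=0 MEM=1 BR=1, R=2, W=1
[3] MEM needs rd=2 wr=0: ok; after: ALU=1 MUL=0 MEM=0 BR=1, R=0, W=1
[4] BR needs rd=2 wr=0: RD_PORT; after: ALU=1 MUL=0 MEM=0 BR=1, R=0, W=1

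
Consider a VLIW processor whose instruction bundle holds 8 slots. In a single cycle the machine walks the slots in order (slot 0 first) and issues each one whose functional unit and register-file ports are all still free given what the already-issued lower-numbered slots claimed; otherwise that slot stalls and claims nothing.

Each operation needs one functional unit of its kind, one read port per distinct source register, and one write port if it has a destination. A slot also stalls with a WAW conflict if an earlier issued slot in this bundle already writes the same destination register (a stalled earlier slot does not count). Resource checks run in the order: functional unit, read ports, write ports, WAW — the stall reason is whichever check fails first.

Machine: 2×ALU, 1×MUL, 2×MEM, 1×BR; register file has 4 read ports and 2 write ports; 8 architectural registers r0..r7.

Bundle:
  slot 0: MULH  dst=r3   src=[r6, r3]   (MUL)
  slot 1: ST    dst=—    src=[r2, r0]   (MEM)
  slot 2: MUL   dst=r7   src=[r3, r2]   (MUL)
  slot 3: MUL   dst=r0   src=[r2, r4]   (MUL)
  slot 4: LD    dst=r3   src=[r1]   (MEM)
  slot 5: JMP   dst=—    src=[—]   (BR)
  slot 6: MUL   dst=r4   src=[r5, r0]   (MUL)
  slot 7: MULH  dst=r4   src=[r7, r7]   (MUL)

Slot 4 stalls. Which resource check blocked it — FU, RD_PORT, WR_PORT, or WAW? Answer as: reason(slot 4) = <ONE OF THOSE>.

slot 0 (MUL): ISSUE — free A2,Mu0,Ld2,B1 rp2 wp1
slot 1 (MEM): ISSUE — free A2,Mu0,Ld1,B1 rp0 wp1
slot 2 (MUL): stall FU — free A2,Mu0,Ld1,B1 rp0 wp1
slot 3 (MUL): stall FU — free A2,Mu0,Ld1,B1 rp0 wp1
slot 4 (MEM): stall RD_PORT — free A2,Mu0,Ld1,B1 rp0 wp1
slot 5 (BR): ISSUE — free A2,Mu0,Ld1,B0 rp0 wp1
slot 6 (MUL): stall FU — free A2,Mu0,Ld1,B0 rp0 wp1
slot 7 (MUL): stall FU — free A2,Mu0,Ld1,B0 rp0 wp1

reason(slot 4) = RD_PORT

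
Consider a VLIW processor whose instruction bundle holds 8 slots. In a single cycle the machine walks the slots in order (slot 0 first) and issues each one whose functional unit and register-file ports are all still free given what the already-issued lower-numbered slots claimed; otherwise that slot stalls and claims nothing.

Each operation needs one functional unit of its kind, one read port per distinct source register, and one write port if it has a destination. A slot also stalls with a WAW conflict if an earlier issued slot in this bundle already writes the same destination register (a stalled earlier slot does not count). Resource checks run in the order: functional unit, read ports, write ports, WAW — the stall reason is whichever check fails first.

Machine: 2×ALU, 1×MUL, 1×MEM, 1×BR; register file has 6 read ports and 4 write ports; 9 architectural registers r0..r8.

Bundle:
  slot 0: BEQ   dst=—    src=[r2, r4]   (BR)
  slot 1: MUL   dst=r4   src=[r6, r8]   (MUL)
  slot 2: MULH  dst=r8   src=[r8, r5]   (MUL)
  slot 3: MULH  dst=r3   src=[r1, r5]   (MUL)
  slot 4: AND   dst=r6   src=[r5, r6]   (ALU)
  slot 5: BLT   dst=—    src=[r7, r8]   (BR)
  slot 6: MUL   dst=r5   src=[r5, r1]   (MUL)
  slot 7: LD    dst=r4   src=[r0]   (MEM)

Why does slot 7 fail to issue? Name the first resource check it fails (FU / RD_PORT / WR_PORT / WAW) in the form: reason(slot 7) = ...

reason(slot 7) = RD_PORT

slot 0 (BR): ISSUE — free A2,Mu1,Ld1,B0 rp4 wp4
slot 1 (MUL): ISSUE — free A2,Mu0,Ld1,B0 rp2 wp3
slot 2 (MUL): stall FU — free A2,Mu0,Ld1,B0 rp2 wp3
slot 3 (MUL): stall FU — free A2,Mu0,Ld1,B0 rp2 wp3
slot 4 (ALU): ISSUE — free A1,Mu0,Ld1,B0 rp0 wp2
slot 5 (BR): stall FU — free A1,Mu0,Ld1,B0 rp0 wp2
slot 6 (MUL): stall FU — free A1,Mu0,Ld1,B0 rp0 wp2
slot 7 (MEM): stall RD_PORT — free A1,Mu0,Ld1,B0 rp0 wp2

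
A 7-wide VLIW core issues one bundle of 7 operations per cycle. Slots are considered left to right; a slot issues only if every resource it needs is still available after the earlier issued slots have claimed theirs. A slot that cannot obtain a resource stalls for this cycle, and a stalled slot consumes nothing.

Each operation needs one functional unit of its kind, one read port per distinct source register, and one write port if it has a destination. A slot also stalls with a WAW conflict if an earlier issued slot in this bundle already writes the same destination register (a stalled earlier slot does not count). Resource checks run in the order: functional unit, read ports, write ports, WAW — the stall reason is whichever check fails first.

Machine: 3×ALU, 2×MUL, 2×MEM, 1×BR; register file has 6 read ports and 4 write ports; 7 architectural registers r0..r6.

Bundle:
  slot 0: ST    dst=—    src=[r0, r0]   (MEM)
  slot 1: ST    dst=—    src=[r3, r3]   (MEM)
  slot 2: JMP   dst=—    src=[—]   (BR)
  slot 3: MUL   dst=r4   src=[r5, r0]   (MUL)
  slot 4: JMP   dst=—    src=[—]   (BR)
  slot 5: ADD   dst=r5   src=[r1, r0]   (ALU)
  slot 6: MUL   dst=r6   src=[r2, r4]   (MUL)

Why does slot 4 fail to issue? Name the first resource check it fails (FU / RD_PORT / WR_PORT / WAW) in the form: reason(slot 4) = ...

reason(slot 4) = FU

[0] MEM needs rd=1 wr=0: ok; after: ALU=3 MUL=2 MEM=1 BR=1, R=5, W=4
[1] MEM needs rd=1 wr=0: ok; after: ALU=3 MUL=2 MEM=0 BR=1, R=4, W=4
[2] BR needs rd=0 wr=0: ok; after: ALU=3 MUL=2 MEM=0 BR=0, R=4, W=4
[3] MUL needs rd=2 wr=1: ok; after: ALU=3 MUL=1 MEM=0 BR=0, R=2, W=3
[4] BR needs rd=0 wr=0: FU; after: ALU=3 MUL=1 MEM=0 BR=0, R=2, W=3
[5] ALU needs rd=2 wr=1: ok; after: ALU=2 MUL=1 MEM=0 BR=0, R=0, W=2
[6] MUL needs rd=2 wr=1: RD_PORT; after: ALU=2 MUL=1 MEM=0 BR=0, R=0, W=2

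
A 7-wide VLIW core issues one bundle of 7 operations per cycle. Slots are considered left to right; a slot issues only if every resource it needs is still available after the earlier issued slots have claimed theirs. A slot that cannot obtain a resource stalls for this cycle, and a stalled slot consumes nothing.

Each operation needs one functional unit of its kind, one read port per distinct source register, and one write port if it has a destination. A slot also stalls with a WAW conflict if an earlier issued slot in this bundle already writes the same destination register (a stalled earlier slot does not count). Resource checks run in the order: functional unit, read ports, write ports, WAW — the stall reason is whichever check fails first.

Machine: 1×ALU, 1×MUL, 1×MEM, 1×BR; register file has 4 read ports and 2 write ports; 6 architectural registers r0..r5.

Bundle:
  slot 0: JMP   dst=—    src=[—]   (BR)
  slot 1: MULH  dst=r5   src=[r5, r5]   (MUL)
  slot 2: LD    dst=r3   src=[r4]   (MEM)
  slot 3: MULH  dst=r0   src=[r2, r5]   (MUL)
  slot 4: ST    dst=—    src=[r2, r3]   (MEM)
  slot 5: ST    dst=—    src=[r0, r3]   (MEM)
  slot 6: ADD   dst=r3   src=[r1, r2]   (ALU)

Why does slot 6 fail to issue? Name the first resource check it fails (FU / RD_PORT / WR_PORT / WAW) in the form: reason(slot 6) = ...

reason(slot 6) = WR_PORT

[0] BR needs rd=0 wr=0: ok; after: ALU=1 MUL=1 MEM=1 BR=0, R=4, W=2
[1] MUL needs rd=1 wr=1: ok; after: ALU=1 MUL=0 MEM=1 BR=0, R=3, W=1
[2] MEM needs rd=1 wr=1: ok; after: ALU=1 MUL=0 MEM=0 BR=0, R=2, W=0
[3] MUL needs rd=2 wr=1: FU; after: ALU=1 MUL=0 MEM=0 BR=0, R=2, W=0
[4] MEM needs rd=2 wr=0: FU; after: ALU=1 MUL=0 MEM=0 BR=0, R=2, W=0
[5] MEM needs rd=2 wr=0: FU; after: ALU=1 MUL=0 MEM=0 BR=0, R=2, W=0
[6] ALU needs rd=2 wr=1: WR_PORT; after: ALU=1 MUL=0 MEM=0 BR=0, R=2, W=0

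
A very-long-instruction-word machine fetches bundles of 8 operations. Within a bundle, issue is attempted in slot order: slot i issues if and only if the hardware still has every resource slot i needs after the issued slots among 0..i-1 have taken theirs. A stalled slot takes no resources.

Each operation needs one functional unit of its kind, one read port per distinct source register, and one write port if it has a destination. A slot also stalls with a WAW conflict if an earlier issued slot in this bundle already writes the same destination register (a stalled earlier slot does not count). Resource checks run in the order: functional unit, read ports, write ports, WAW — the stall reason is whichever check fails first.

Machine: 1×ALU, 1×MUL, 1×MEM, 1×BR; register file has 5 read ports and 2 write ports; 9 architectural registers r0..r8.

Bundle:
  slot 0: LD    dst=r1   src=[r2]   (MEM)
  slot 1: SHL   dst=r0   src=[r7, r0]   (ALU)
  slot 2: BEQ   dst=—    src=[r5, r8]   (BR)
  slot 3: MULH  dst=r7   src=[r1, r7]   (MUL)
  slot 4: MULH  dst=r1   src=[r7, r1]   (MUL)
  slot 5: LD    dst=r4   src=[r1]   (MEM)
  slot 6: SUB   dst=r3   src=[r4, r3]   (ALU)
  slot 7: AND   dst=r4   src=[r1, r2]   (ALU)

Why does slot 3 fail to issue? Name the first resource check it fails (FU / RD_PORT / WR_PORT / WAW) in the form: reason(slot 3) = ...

reason(slot 3) = RD_PORT

(0) want 1×MEM +1rd +1wr — yes → AL1|MU1|ME0|BR1|rd4|wr1
(1) want 1×ALU +2rd +1wr — yes → AL0|MU1|ME0|BR1|rd2|wr0
(2) want 1×BR +2rd +0wr — yes → AL0|MU1|ME0|BR0|rd0|wr0
(3) want 1×MUL +2rd +1wr — RD_PORT → AL0|MU1|ME0|BR0|rd0|wr0
(4) want 1×MUL +2rd +1wr — RD_PORT → AL0|MU1|ME0|BR0|rd0|wr0
(5) want 1×MEM +1rd +1wr — FU → AL0|MU1|ME0|BR0|rd0|wr0
(6) want 1×ALU +2rd +1wr — FU → AL0|MU1|ME0|BR0|rd0|wr0
(7) want 1×ALU +2rd +1wr — FU → AL0|MU1|ME0|BR0|rd0|wr0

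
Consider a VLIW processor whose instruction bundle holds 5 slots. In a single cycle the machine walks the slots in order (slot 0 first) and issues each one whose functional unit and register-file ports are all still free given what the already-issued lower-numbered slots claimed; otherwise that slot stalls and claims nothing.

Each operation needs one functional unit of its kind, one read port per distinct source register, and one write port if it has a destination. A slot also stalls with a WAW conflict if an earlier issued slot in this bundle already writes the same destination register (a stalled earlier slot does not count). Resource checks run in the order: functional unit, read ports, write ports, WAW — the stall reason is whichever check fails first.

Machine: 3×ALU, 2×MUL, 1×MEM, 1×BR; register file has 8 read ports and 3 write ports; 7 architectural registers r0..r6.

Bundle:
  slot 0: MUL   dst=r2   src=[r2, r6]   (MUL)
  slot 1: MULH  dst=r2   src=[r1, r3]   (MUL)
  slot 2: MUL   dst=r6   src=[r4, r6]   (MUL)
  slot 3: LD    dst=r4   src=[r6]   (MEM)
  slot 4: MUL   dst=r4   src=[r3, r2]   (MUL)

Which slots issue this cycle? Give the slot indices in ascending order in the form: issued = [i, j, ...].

#0 MUL src=r2,r6 dispatched  <A:3 Mu:1 Ld:1 B:1 rd:6 wr:2>
#1 MUL src=r1,r3 held:WAW  <A:3 Mu:1 Ld:1 B:1 rd:6 wr:2>
#2 MUL src=r4,r6 dispatched  <A:3 Mu:0 Ld:1 B:1 rd:4 wr:1>
#3 MEM src=r6 dispatched  <A:3 Mu:0 Ld:0 B:1 rd:3 wr:0>
#4 MUL src=r3,r2 held:FU  <A:3 Mu:0 Ld:0 B:1 rd:3 wr:0>

issued = [0, 2, 3]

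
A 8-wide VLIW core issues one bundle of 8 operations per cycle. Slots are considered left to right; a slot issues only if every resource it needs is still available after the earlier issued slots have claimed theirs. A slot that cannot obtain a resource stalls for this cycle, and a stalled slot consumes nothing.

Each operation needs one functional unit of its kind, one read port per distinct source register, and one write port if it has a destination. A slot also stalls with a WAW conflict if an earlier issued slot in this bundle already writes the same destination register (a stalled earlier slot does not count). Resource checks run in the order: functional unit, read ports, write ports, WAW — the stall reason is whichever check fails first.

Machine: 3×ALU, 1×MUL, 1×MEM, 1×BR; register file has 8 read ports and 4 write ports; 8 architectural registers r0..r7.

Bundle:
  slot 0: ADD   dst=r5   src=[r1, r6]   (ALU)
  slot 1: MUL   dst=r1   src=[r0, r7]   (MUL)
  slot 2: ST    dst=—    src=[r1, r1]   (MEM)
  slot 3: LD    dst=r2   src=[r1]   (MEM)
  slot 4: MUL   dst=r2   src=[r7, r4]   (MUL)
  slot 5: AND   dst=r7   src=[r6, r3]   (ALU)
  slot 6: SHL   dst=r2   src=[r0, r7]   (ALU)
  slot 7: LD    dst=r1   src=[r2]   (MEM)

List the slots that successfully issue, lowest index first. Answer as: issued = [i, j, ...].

issued = [0, 1, 2, 5]

(0) want 1×ALU +2rd +1wr — yes → AL2|MU1|ME1|BR1|rd6|wr3
(1) want 1×MUL +2rd +1wr — yes → AL2|MU0|ME1|BR1|rd4|wr2
(2) want 1×MEM +1rd +0wr — yes → AL2|MU0|ME0|BR1|rd3|wr2
(3) want 1×MEM +1rd +1wr — FU → AL2|MU0|ME0|BR1|rd3|wr2
(4) want 1×MUL +2rd +1wr — FU → AL2|MU0|ME0|BR1|rd3|wr2
(5) want 1×ALU +2rd +1wr — yes → AL1|MU0|ME0|BR1|rd1|wr1
(6) want 1×ALU +2rd +1wr — RD_PORT → AL1|MU0|ME0|BR1|rd1|wr1
(7) want 1×MEM +1rd +1wr — FU → AL1|MU0|ME0|BR1|rd1|wr1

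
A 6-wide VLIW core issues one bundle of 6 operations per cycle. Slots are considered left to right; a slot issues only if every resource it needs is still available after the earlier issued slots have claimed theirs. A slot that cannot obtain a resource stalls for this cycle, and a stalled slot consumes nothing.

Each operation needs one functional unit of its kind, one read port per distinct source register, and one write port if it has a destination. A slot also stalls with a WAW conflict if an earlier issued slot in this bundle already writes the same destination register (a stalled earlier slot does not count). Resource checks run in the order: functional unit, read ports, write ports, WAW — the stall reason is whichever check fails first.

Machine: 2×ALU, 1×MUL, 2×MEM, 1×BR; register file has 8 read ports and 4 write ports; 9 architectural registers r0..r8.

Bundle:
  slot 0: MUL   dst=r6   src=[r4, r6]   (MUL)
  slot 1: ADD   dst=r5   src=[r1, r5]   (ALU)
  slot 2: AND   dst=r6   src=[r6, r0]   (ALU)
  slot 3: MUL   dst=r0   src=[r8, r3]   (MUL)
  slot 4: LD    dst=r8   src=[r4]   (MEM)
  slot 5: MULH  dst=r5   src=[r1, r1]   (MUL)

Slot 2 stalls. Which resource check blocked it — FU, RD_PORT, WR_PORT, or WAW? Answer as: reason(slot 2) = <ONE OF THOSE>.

reason(slot 2) = WAW

  0. MUL→r6 ⇒ go  {2A/0Mu/2Ld/1B | 6r 3w}
  1. ALU→r5 ⇒ go  {1A/0Mu/2Ld/1B | 4r 2w}
  2. ALU→r6 ⇒ no(WAW)  {1A/0Mu/2Ld/1B | 4r 2w}
  3. MUL→r0 ⇒ no(FU)  {1A/0Mu/2Ld/1B | 4r 2w}
  4. MEM→r8 ⇒ go  {1A/0Mu/1Ld/1B | 3r 1w}
  5. MUL→r5 ⇒ no(FU)  {1A/0Mu/1Ld/1B | 3r 1w}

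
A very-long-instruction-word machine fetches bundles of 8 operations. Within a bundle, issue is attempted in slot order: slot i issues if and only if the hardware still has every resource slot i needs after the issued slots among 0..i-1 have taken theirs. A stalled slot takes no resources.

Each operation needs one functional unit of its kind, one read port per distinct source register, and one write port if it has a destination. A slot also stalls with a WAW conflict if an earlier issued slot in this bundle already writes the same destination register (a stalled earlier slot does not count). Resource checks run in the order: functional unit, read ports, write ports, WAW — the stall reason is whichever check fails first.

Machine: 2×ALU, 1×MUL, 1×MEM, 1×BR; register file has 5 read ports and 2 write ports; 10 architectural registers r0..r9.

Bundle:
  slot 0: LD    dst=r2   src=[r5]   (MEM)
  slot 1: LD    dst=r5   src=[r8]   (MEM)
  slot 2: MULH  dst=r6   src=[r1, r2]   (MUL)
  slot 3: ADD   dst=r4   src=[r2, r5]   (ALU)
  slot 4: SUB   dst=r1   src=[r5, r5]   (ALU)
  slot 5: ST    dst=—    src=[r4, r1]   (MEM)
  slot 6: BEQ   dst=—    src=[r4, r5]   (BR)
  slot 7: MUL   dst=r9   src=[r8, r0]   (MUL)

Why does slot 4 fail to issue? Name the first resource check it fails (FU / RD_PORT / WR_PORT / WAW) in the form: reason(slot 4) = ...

reason(slot 4) = WR_PORT

  0. MEM→r2 ⇒ go  {2A/1Mu/0Ld/1B | 4r 1w}
  1. MEM→r5 ⇒ no(FU)  {2A/1Mu/0Ld/1B | 4r 1w}
  2. MUL→r6 ⇒ go  {2A/0Mu/0Ld/1B | 2r 0w}
  3. ALU→r4 ⇒ no(WR_PORT)  {2A/0Mu/0Ld/1B | 2r 0w}
  4. ALU→r1 ⇒ no(WR_PORT)  {2A/0Mu/0Ld/1B | 2r 0w}
  5. MEM ⇒ no(FU)  {2A/0Mu/0Ld/1B | 2r 0w}
  6. BR ⇒ go  {2A/0Mu/0Ld/0B | 0r 0w}
  7. MUL→r9 ⇒ no(FU)  {2A/0Mu/0Ld/0B | 0r 0w}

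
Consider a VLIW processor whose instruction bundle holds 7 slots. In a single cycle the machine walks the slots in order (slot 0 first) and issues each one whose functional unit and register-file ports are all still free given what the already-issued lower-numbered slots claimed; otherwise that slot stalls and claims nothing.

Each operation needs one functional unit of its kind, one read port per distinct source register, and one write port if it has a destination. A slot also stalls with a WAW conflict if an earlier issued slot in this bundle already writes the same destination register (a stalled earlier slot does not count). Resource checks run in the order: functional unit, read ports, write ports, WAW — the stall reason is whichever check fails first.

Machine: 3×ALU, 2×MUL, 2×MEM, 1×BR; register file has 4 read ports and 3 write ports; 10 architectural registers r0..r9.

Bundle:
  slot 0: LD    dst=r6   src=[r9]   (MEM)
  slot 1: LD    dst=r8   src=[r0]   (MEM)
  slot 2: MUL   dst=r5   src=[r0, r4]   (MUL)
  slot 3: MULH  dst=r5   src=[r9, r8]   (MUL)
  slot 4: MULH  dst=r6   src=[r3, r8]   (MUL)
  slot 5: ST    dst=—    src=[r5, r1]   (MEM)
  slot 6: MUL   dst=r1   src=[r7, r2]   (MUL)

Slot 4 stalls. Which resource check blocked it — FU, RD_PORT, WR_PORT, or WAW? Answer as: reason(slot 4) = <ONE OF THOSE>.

  0. MEM→r6 ⇒ go  {3A/2Mu/1Ld/1B | 3r 2w}
  1. MEM→r8 ⇒ go  {3A/2Mu/0Ld/1B | 2r 1w}
  2. MUL→r5 ⇒ go  {3A/1Mu/0Ld/1B | 0r 0w}
  3. MUL→r5 ⇒ no(RD_PORT)  {3A/1Mu/0Ld/1B | 0r 0w}
  4. MUL→r6 ⇒ no(RD_PORT)  {3A/1Mu/0Ld/1B | 0r 0w}
  5. MEM ⇒ no(FU)  {3A/1Mu/0Ld/1B | 0r 0w}
  6. MUL→r1 ⇒ no(RD_PORT)  {3A/1Mu/0Ld/1B | 0r 0w}

reason(slot 4) = RD_PORT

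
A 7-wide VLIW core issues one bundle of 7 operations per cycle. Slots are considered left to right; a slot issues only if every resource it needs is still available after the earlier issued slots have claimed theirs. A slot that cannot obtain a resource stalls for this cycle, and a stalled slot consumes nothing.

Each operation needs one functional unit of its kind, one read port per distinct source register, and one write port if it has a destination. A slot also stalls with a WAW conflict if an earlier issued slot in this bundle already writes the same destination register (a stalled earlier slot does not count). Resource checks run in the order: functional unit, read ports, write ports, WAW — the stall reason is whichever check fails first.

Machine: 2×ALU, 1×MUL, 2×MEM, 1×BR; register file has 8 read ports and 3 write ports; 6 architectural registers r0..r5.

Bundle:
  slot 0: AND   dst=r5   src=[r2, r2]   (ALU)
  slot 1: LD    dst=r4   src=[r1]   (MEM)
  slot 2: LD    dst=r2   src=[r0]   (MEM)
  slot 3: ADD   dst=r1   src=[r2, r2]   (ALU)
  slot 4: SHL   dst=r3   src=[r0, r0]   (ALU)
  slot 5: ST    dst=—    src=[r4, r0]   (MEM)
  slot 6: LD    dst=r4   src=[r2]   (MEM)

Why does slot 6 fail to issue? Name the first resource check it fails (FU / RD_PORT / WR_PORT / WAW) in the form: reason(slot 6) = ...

reason(slot 6) = FU

(0) want 1×ALU +1rd +1wr — yes → AL1|MU1|ME2|BR1|rd7|wr2
(1) want 1×MEM +1rd +1wr — yes → AL1|MU1|ME1|BR1|rd6|wr1
(2) want 1×MEM +1rd +1wr — yes → AL1|MU1|ME0|BR1|rd5|wr0
(3) want 1×ALU +1rd +1wr — WR_PORT → AL1|MU1|ME0|BR1|rd5|wr0
(4) want 1×ALU +1rd +1wr — WR_PORT → AL1|MU1|ME0|BR1|rd5|wr0
(5) want 1×MEM +2rd +0wr — FU → AL1|MU1|ME0|BR1|rd5|wr0
(6) want 1×MEM +1rd +1wr — FU → AL1|MU1|ME0|BR1|rd5|wr0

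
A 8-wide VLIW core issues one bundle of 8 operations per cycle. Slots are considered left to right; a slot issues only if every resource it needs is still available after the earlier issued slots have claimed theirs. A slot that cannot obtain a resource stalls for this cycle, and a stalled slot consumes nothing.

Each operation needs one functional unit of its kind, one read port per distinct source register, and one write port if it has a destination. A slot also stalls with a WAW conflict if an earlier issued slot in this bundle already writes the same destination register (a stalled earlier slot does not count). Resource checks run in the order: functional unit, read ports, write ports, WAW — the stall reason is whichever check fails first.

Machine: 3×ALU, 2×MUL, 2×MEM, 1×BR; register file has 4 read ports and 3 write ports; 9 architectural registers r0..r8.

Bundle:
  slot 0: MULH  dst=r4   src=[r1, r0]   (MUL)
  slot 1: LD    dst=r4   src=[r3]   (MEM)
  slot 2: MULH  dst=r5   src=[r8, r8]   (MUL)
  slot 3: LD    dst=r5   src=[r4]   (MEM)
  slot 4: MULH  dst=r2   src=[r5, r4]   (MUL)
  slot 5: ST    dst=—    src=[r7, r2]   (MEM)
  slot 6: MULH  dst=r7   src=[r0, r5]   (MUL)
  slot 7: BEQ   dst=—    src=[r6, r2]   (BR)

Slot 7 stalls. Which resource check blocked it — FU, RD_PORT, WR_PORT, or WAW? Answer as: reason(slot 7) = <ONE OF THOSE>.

#0 MUL src=r1,r0 dispatched  <A:3 Mu:1 Ld:2 B:1 rd:2 wr:2>
#1 MEM src=r3 held:WAW  <A:3 Mu:1 Ld:2 B:1 rd:2 wr:2>
#2 MUL src=r8,r8 dispatched  <A:3 Mu:0 Ld:2 B:1 rd:1 wr:1>
#3 MEM src=r4 held:WAW  <A:3 Mu:0 Ld:2 B:1 rd:1 wr:1>
#4 MUL src=r5,r4 held:FU  <A:3 Mu:0 Ld:2 B:1 rd:1 wr:1>
#5 MEM src=r7,r2 held:RD_PORT  <A:3 Mu:0 Ld:2 B:1 rd:1 wr:1>
#6 MUL src=r0,r5 held:FU  <A:3 Mu:0 Ld:2 B:1 rd:1 wr:1>
#7 BR src=r6,r2 held:RD_PORT  <A:3 Mu:0 Ld:2 B:1 rd:1 wr:1>

reason(slot 7) = RD_PORT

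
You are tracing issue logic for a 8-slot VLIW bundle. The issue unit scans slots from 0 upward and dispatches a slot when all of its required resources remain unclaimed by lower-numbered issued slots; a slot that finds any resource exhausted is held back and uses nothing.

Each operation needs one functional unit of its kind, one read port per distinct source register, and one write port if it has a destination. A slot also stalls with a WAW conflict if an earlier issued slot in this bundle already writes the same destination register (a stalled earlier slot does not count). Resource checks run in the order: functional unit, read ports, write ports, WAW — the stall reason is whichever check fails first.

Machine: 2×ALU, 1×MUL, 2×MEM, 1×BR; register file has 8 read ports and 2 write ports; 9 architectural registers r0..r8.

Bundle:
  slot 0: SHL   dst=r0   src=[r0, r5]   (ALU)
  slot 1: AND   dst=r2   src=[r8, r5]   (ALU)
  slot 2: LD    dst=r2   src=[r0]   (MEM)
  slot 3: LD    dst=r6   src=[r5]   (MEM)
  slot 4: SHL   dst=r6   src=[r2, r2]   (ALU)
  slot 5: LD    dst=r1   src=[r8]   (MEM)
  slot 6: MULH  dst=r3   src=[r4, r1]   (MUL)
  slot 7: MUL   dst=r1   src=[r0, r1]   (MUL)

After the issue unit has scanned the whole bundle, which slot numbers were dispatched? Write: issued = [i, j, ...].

issued = [0, 1]

slot 0 (ALU): ISSUE — free A1,Mu1,Ld2,B1 rp6 wp1
slot 1 (ALU): ISSUE — free A0,Mu1,Ld2,B1 rp4 wp0
slot 2 (MEM): stall WR_PORT — free A0,Mu1,Ld2,B1 rp4 wp0
slot 3 (MEM): stall WR_PORT — free A0,Mu1,Ld2,B1 rp4 wp0
slot 4 (ALU): stall FU — free A0,Mu1,Ld2,B1 rp4 wp0
slot 5 (MEM): stall WR_PORT — free A0,Mu1,Ld2,B1 rp4 wp0
slot 6 (MUL): stall WR_PORT — free A0,Mu1,Ld2,B1 rp4 wp0
slot 7 (MUL): stall WR_PORT — free A0,Mu1,Ld2,B1 rp4 wp0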